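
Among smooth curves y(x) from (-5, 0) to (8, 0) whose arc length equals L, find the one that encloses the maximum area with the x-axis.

Set up the augmented Lagrangian using a multiplier λ for the length constraint:
    F(y, y') = y − λ sqrt(1 + y'^2).
F has no explicit x dependence, so the Beltrami identity yields a first integral
    F − y' ∂F/∂y' = C.
Compute ∂F/∂y' = −λ y' / sqrt(1 + y'^2). Then
    y − λ sqrt(1 + y'^2) + λ y'^2 / sqrt(1 + y'^2) = C
    ⇒  y − λ / sqrt(1 + y'^2) = C.
Solving for y' and integrating gives
    (x − a)^2 + (y − b)^2 = λ^2,
a circular arc of radius λ. The constants a, b are determined by the endpoint conditions y(-5) = y(8) = 0, and λ is fixed implicitly by the length constraint
    ∫_{-5}^{8} sqrt(1 + y'^2) dx = L.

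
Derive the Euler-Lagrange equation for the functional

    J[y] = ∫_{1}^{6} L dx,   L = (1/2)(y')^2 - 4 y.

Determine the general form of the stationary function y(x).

The Lagrangian is L = (1/2)(y')^2 - 4 y.
∂L/∂y = -4.
∂L/∂y' = y'.
The Euler-Lagrange equation d/dx(∂L/∂y') − ∂L/∂y = 0 becomes:
    y'' + 4 = 0
General solution: y(x) = -2 x^2 + A x + B, where A and B are arbitrary constants fixed by the endpoint conditions.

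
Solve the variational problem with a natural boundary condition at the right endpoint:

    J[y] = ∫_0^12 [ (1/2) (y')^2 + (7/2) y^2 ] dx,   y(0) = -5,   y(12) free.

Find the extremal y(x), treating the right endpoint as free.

The Lagrangian L = (1/2) (y')^2 + (7/2) y^2 gives
    ∂L/∂y = 7 y,   ∂L/∂y' = y'.
Euler-Lagrange: y'' − 7 y = 0.
With k = sqrt(7), the general solution is
    y(x) = A cosh(sqrt(7) x) + B sinh(sqrt(7) x).
Fixed left endpoint y(0) = -5 ⇒ A = -5.
The right endpoint x = 12 is free, so the natural (transversality) condition is ∂L/∂y' |_{x=12} = 0, i.e. y'(12) = 0.
Compute y'(x) = A k sinh(k x) + B k cosh(k x), so
    y'(12) = A k sinh(k·12) + B k cosh(k·12) = 0
    ⇒ B = −A tanh(k·12) = 5 tanh(sqrt(7)·12).
Therefore the extremal is
    y(x) = −5 cosh(sqrt(7) x) + 5 tanh(sqrt(7)·12) sinh(sqrt(7) x).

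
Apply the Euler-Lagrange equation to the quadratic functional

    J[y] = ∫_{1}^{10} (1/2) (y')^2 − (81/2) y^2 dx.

The Lagrangian is L = (1/2) (y')^2 − (81/2) y^2.
Compute ∂L/∂y = -81y, ∂L/∂y' = y'.
The Euler-Lagrange equation d/dx(∂L/∂y') − ∂L/∂y = 0 reduces to
    y'' + 81 y = 0.
Its general solution is
    y(x) = A sin(9x) + B cos(9x),
with A, B fixed by the endpoint conditions.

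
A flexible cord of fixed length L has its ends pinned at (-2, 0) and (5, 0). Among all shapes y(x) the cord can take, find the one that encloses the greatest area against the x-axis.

Set up the augmented Lagrangian using a multiplier λ for the length constraint:
    F(y, y') = y − λ sqrt(1 + y'^2).
F has no explicit x dependence, so the Beltrami identity yields a first integral
    F − y' ∂F/∂y' = C.
Compute ∂F/∂y' = −λ y' / sqrt(1 + y'^2). Then
    y − λ sqrt(1 + y'^2) + λ y'^2 / sqrt(1 + y'^2) = C
    ⇒  y − λ / sqrt(1 + y'^2) = C.
Solving for y' and integrating gives
    (x − a)^2 + (y − b)^2 = λ^2,
a circular arc of radius λ. The constants a, b are determined by the endpoint conditions y(-2) = y(5) = 0, and λ is fixed implicitly by the length constraint
    ∫_{-2}^{5} sqrt(1 + y'^2) dx = L.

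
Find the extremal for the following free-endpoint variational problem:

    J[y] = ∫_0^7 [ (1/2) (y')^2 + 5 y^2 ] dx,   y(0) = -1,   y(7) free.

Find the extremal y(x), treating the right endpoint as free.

The Lagrangian L = (1/2) (y')^2 + 5 y^2 gives
    ∂L/∂y = 10 y,   ∂L/∂y' = y'.
Euler-Lagrange: y'' − 10 y = 0.
With k = sqrt(10), the general solution is
    y(x) = A cosh(sqrt(10) x) + B sinh(sqrt(10) x).
Fixed left endpoint y(0) = -1 ⇒ A = -1.
The right endpoint x = 7 is free, so the natural (transversality) condition is ∂L/∂y' |_{x=7} = 0, i.e. y'(7) = 0.
Compute y'(x) = A k sinh(k x) + B k cosh(k x), so
    y'(7) = A k sinh(k·7) + B k cosh(k·7) = 0
    ⇒ B = −A tanh(k·7) = tanh(sqrt(10)·7).
Therefore the extremal is
    y(x) = −cosh(sqrt(10) x) + tanh(sqrt(10)·7) sinh(sqrt(10) x).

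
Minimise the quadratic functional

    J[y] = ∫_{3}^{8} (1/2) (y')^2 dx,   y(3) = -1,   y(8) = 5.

The Lagrangian is L = (1/2) (y')^2.
Compute ∂L/∂y = 0, ∂L/∂y' = y'.
The Euler-Lagrange equation d/dx(∂L/∂y') − ∂L/∂y = 0 reduces to
    y'' = 0.
Its general solution is
    y(x) = A x + B,
with A, B fixed by the endpoint conditions.
Applying the endpoint conditions y(3) = -1 and y(8) = 5: solve A·3 + B = -1 and A·8 + B = 5. Subtracting gives A(8 − 3) = 5 − -1, so A = 6/5, and B = -1 − A·3 = -23/5. Therefore
    y(x) = (6/5) x - 23/5.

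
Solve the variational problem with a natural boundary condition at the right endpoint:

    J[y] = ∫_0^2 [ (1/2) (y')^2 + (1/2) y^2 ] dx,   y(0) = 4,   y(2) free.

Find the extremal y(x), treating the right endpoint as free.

The Lagrangian L = (1/2) (y')^2 + (1/2) y^2 gives
    ∂L/∂y = 1 y,   ∂L/∂y' = y'.
Euler-Lagrange: y'' − y = 0.
With k = 1, the general solution is
    y(x) = A cosh(x) + B sinh(x).
Fixed left endpoint y(0) = 4 ⇒ A = 4.
The right endpoint x = 2 is free, so the natural (transversality) condition is ∂L/∂y' |_{x=2} = 0, i.e. y'(2) = 0.
Compute y'(x) = A k sinh(k x) + B k cosh(k x), so
    y'(2) = A k sinh(k·2) + B k cosh(k·2) = 0
    ⇒ B = −A tanh(k·2) = − 4 tanh(1·2).
Therefore the extremal is
    y(x) = 4 cosh(1 x) − 4 tanh(1·2) sinh(1 x).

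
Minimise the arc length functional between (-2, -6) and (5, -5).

Arc-length functional: J[y] = ∫ sqrt(1 + (y')^2) dx.
Lagrangian L = sqrt(1 + (y')^2) has no explicit y dependence, so ∂L/∂y = 0 and the Euler-Lagrange equation gives
    d/dx( y' / sqrt(1 + (y')^2) ) = 0  ⇒  y' / sqrt(1 + (y')^2) = const.
Hence y' is constant, so y(x) is affine.
Fitting the endpoints (-2, -6) and (5, -5):
    slope m = ((-5) − (-6)) / (5 − (-2)) = 1/7,
    intercept c = (-6) − m·(-2) = -40/7.
Extremal: y(x) = (1/7) x - 40/7.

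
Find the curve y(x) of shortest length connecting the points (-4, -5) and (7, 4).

Arc-length functional: J[y] = ∫ sqrt(1 + (y')^2) dx.
Lagrangian L = sqrt(1 + (y')^2) has no explicit y dependence, so ∂L/∂y = 0 and the Euler-Lagrange equation gives
    d/dx( y' / sqrt(1 + (y')^2) ) = 0  ⇒  y' / sqrt(1 + (y')^2) = const.
Hence y' is constant, so y(x) is affine.
Fitting the endpoints (-4, -5) and (7, 4):
    slope m = (4 − (-5)) / (7 − (-4)) = 9/11,
    intercept c = (-5) − m·(-4) = -19/11.
Extremal: y(x) = (9/11) x - 19/11.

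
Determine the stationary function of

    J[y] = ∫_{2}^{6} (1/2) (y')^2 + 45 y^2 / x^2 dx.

The Lagrangian is L = (1/2) (y')^2 + 45 y^2 / x^2.
Compute ∂L/∂y = 90y/x^2, ∂L/∂y' = y'.
The Euler-Lagrange equation d/dx(∂L/∂y') − ∂L/∂y = 0 reduces to
    y'' − 90/x^2 · y = 0  (x > 0).
Its general solution is
    y(x) = A x^10 + B x^(-9),
with A, B fixed by the endpoint conditions.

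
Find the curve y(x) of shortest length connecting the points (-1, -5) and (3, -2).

Arc-length functional: J[y] = ∫ sqrt(1 + (y')^2) dx.
Lagrangian L = sqrt(1 + (y')^2) has no explicit y dependence, so ∂L/∂y = 0 and the Euler-Lagrange equation gives
    d/dx( y' / sqrt(1 + (y')^2) ) = 0  ⇒  y' / sqrt(1 + (y')^2) = const.
Hence y' is constant, so y(x) is affine.
Fitting the endpoints (-1, -5) and (3, -2):
    slope m = ((-2) − (-5)) / (3 − (-1)) = 3/4,
    intercept c = (-5) − m·(-1) = -17/4.
Extremal: y(x) = (3/4) x - 17/4.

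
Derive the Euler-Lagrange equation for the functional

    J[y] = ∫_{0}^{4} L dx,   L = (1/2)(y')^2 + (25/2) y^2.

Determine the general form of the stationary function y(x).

The Lagrangian is L = (1/2)(y')^2 + (25/2) y^2.
∂L/∂y = 25y.
∂L/∂y' = y'.
The Euler-Lagrange equation d/dx(∂L/∂y') − ∂L/∂y = 0 becomes:
    y'' - 25 y = 0
General solution: y(x) = A e^(5x) + B e^(-5x), where A and B are arbitrary constants fixed by the endpoint conditions.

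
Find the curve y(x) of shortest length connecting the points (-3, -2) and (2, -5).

Arc-length functional: J[y] = ∫ sqrt(1 + (y')^2) dx.
Lagrangian L = sqrt(1 + (y')^2) has no explicit y dependence, so ∂L/∂y = 0 and the Euler-Lagrange equation gives
    d/dx( y' / sqrt(1 + (y')^2) ) = 0  ⇒  y' / sqrt(1 + (y')^2) = const.
Hence y' is constant, so y(x) is affine.
Fitting the endpoints (-3, -2) and (2, -5):
    slope m = ((-5) − (-2)) / (2 − (-3)) = -3/5,
    intercept c = (-2) − m·(-3) = -19/5.
Extremal: y(x) = (-3/5) x - 19/5.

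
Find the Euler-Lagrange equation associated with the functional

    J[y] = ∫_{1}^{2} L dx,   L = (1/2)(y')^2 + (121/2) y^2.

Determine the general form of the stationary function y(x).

The Lagrangian is L = (1/2)(y')^2 + (121/2) y^2.
∂L/∂y = 121y.
∂L/∂y' = y'.
The Euler-Lagrange equation d/dx(∂L/∂y') − ∂L/∂y = 0 becomes:
    y'' - 121 y = 0
General solution: y(x) = A e^(11x) + B e^(-11x), where A and B are arbitrary constants fixed by the endpoint conditions.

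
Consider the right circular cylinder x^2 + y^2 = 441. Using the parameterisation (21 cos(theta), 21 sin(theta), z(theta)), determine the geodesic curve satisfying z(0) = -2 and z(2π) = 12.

Parameterise the cylinder of radius R = 21 as
    r(θ) = (21 cos θ, 21 sin θ, z(θ)).
The arc-length element is
    ds = sqrt(441 + (dz/dθ)^2) dθ,
so the Lagrangian is L = sqrt(441 + z'^2).
L depends on z' only, not on z or θ, so ∂L/∂z = 0 and
    ∂L/∂z' = z' / sqrt(441 + z'^2).
The Euler-Lagrange equation gives
    d/dθ( z' / sqrt(441 + z'^2) ) = 0,
so z' is constant. Integrating once:
    z(θ) = a θ + b,
a helix on the cylinder (a straight line when the cylinder is unrolled). The constants a, b are determined by the endpoint conditions.
With endpoint conditions z(0) = -2 and z(2π) = 12: from z(0) = b we get b = -2, and a·2π + -2 = 12 gives a = 7/π, so
    z(θ) = (7/π) θ − 2.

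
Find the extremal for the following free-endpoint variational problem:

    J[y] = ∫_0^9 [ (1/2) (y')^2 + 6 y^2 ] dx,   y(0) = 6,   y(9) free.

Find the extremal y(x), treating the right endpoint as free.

The Lagrangian L = (1/2) (y')^2 + 6 y^2 gives
    ∂L/∂y = 12 y,   ∂L/∂y' = y'.
Euler-Lagrange: y'' − 12 y = 0.
With k = sqrt(12), the general solution is
    y(x) = A cosh(sqrt(12) x) + B sinh(sqrt(12) x).
Fixed left endpoint y(0) = 6 ⇒ A = 6.
The right endpoint x = 9 is free, so the natural (transversality) condition is ∂L/∂y' |_{x=9} = 0, i.e. y'(9) = 0.
Compute y'(x) = A k sinh(k x) + B k cosh(k x), so
    y'(9) = A k sinh(k·9) + B k cosh(k·9) = 0
    ⇒ B = −A tanh(k·9) = − 6 tanh(sqrt(12)·9).
Therefore the extremal is
    y(x) = 6 cosh(sqrt(12) x) − 6 tanh(sqrt(12)·9) sinh(sqrt(12) x).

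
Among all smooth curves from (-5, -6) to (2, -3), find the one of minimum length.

Arc-length functional: J[y] = ∫ sqrt(1 + (y')^2) dx.
Lagrangian L = sqrt(1 + (y')^2) has no explicit y dependence, so ∂L/∂y = 0 and the Euler-Lagrange equation gives
    d/dx( y' / sqrt(1 + (y')^2) ) = 0  ⇒  y' / sqrt(1 + (y')^2) = const.
Hence y' is constant, so y(x) is affine.
Fitting the endpoints (-5, -6) and (2, -3):
    slope m = ((-3) − (-6)) / (2 − (-5)) = 3/7,
    intercept c = (-6) − m·(-5) = -27/7.
Extremal: y(x) = (3/7) x - 27/7.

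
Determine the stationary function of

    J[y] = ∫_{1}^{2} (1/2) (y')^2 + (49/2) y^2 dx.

The Lagrangian is L = (1/2) (y')^2 + (49/2) y^2.
Compute ∂L/∂y = 49y, ∂L/∂y' = y'.
The Euler-Lagrange equation d/dx(∂L/∂y') − ∂L/∂y = 0 reduces to
    y'' − 49 y = 0.
Its general solution is
    y(x) = A e^(7x) + B e^(−7x),
with A, B fixed by the endpoint conditions.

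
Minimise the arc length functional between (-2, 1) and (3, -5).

Arc-length functional: J[y] = ∫ sqrt(1 + (y')^2) dx.
Lagrangian L = sqrt(1 + (y')^2) has no explicit y dependence, so ∂L/∂y = 0 and the Euler-Lagrange equation gives
    d/dx( y' / sqrt(1 + (y')^2) ) = 0  ⇒  y' / sqrt(1 + (y')^2) = const.
Hence y' is constant, so y(x) is affine.
Fitting the endpoints (-2, 1) and (3, -5):
    slope m = ((-5) − 1) / (3 − (-2)) = -6/5,
    intercept c = 1 − m·(-2) = -7/5.
Extremal: y(x) = (-6/5) x - 7/5.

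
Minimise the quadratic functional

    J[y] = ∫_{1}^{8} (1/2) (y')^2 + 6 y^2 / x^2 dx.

The Lagrangian is L = (1/2) (y')^2 + 6 y^2 / x^2.
Compute ∂L/∂y = 12y/x^2, ∂L/∂y' = y'.
The Euler-Lagrange equation d/dx(∂L/∂y') − ∂L/∂y = 0 reduces to
    y'' − 12/x^2 · y = 0  (x > 0).
Its general solution is
    y(x) = A x^4 + B x^(-3),
with A, B fixed by the endpoint conditions.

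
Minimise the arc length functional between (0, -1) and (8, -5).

Arc-length functional: J[y] = ∫ sqrt(1 + (y')^2) dx.
Lagrangian L = sqrt(1 + (y')^2) has no explicit y dependence, so ∂L/∂y = 0 and the Euler-Lagrange equation gives
    d/dx( y' / sqrt(1 + (y')^2) ) = 0  ⇒  y' / sqrt(1 + (y')^2) = const.
Hence y' is constant, so y(x) is affine.
Fitting the endpoints (0, -1) and (8, -5):
    slope m = ((-5) − (-1)) / (8 − 0) = -1/2,
    intercept c = (-1) − m·0 = -1.
Extremal: y(x) = (-1/2) x - 1.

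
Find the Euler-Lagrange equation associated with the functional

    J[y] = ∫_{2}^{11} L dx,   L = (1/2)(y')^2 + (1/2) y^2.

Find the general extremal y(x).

The Lagrangian is L = (1/2)(y')^2 + (1/2) y^2.
∂L/∂y = y.
∂L/∂y' = y'.
The Euler-Lagrange equation d/dx(∂L/∂y') − ∂L/∂y = 0 becomes:
    y'' - y = 0
General solution: y(x) = A e^x + B e^(-x), where A and B are arbitrary constants fixed by the endpoint conditions.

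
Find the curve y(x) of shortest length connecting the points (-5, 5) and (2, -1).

Arc-length functional: J[y] = ∫ sqrt(1 + (y')^2) dx.
Lagrangian L = sqrt(1 + (y')^2) has no explicit y dependence, so ∂L/∂y = 0 and the Euler-Lagrange equation gives
    d/dx( y' / sqrt(1 + (y')^2) ) = 0  ⇒  y' / sqrt(1 + (y')^2) = const.
Hence y' is constant, so y(x) is affine.
Fitting the endpoints (-5, 5) and (2, -1):
    slope m = ((-1) − 5) / (2 − (-5)) = -6/7,
    intercept c = 5 − m·(-5) = 5/7.
Extremal: y(x) = (-6/7) x + 5/7.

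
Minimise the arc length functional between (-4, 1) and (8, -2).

Arc-length functional: J[y] = ∫ sqrt(1 + (y')^2) dx.
Lagrangian L = sqrt(1 + (y')^2) has no explicit y dependence, so ∂L/∂y = 0 and the Euler-Lagrange equation gives
    d/dx( y' / sqrt(1 + (y')^2) ) = 0  ⇒  y' / sqrt(1 + (y')^2) = const.
Hence y' is constant, so y(x) is affine.
Fitting the endpoints (-4, 1) and (8, -2):
    slope m = ((-2) − 1) / (8 − (-4)) = -1/4,
    intercept c = 1 − m·(-4) = 0.
Extremal: y(x) = (-1/4) x.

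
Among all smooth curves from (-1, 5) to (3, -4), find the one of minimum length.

Arc-length functional: J[y] = ∫ sqrt(1 + (y')^2) dx.
Lagrangian L = sqrt(1 + (y')^2) has no explicit y dependence, so ∂L/∂y = 0 and the Euler-Lagrange equation gives
    d/dx( y' / sqrt(1 + (y')^2) ) = 0  ⇒  y' / sqrt(1 + (y')^2) = const.
Hence y' is constant, so y(x) is affine.
Fitting the endpoints (-1, 5) and (3, -4):
    slope m = ((-4) − 5) / (3 − (-1)) = -9/4,
    intercept c = 5 − m·(-1) = 11/4.
Extremal: y(x) = (-9/4) x + 11/4.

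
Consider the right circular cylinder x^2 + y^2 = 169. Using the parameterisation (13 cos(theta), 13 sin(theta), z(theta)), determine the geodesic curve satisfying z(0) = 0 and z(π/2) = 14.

Parameterise the cylinder of radius R = 13 as
    r(θ) = (13 cos θ, 13 sin θ, z(θ)).
The arc-length element is
    ds = sqrt(169 + (dz/dθ)^2) dθ,
so the Lagrangian is L = sqrt(169 + z'^2).
L depends on z' only, not on z or θ, so ∂L/∂z = 0 and
    ∂L/∂z' = z' / sqrt(169 + z'^2).
The Euler-Lagrange equation gives
    d/dθ( z' / sqrt(169 + z'^2) ) = 0,
so z' is constant. Integrating once:
    z(θ) = a θ + b,
a helix on the cylinder (a straight line when the cylinder is unrolled). The constants a, b are determined by the endpoint conditions.
With endpoint conditions z(0) = 0 and z(π/2) = 14: from z(0) = b we get b = 0, and a·π/2 + 0 = 14 gives a = 28/π, so
    z(θ) = (28/π) θ.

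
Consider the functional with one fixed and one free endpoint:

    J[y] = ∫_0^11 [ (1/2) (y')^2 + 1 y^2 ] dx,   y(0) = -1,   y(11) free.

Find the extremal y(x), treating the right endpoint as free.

The Lagrangian L = (1/2) (y')^2 + 1 y^2 gives
    ∂L/∂y = 2 y,   ∂L/∂y' = y'.
Euler-Lagrange: y'' − 2 y = 0.
With k = sqrt(2), the general solution is
    y(x) = A cosh(sqrt(2) x) + B sinh(sqrt(2) x).
Fixed left endpoint y(0) = -1 ⇒ A = -1.
The right endpoint x = 11 is free, so the natural (transversality) condition is ∂L/∂y' |_{x=11} = 0, i.e. y'(11) = 0.
Compute y'(x) = A k sinh(k x) + B k cosh(k x), so
    y'(11) = A k sinh(k·11) + B k cosh(k·11) = 0
    ⇒ B = −A tanh(k·11) = tanh(sqrt(2)·11).
Therefore the extremal is
    y(x) = −cosh(sqrt(2) x) + tanh(sqrt(2)·11) sinh(sqrt(2) x).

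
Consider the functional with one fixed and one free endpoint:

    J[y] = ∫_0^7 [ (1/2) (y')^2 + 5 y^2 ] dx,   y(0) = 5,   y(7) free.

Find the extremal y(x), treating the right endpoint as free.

The Lagrangian L = (1/2) (y')^2 + 5 y^2 gives
    ∂L/∂y = 10 y,   ∂L/∂y' = y'.
Euler-Lagrange: y'' − 10 y = 0.
With k = sqrt(10), the general solution is
    y(x) = A cosh(sqrt(10) x) + B sinh(sqrt(10) x).
Fixed left endpoint y(0) = 5 ⇒ A = 5.
The right endpoint x = 7 is free, so the natural (transversality) condition is ∂L/∂y' |_{x=7} = 0, i.e. y'(7) = 0.
Compute y'(x) = A k sinh(k x) + B k cosh(k x), so
    y'(7) = A k sinh(k·7) + B k cosh(k·7) = 0
    ⇒ B = −A tanh(k·7) = − 5 tanh(sqrt(10)·7).
Therefore the extremal is
    y(x) = 5 cosh(sqrt(10) x) − 5 tanh(sqrt(10)·7) sinh(sqrt(10) x).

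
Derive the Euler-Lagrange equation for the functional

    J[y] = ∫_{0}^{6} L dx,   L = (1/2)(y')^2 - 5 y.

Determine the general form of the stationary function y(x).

The Lagrangian is L = (1/2)(y')^2 - 5 y.
∂L/∂y = -5.
∂L/∂y' = y'.
The Euler-Lagrange equation d/dx(∂L/∂y') − ∂L/∂y = 0 becomes:
    y'' + 5 = 0
General solution: y(x) = -(5/2) x^2 + A x + B, where A and B are arbitrary constants fixed by the endpoint conditions.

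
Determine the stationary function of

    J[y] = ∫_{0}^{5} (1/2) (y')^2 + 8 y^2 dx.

The Lagrangian is L = (1/2) (y')^2 + 8 y^2.
Compute ∂L/∂y = 16y, ∂L/∂y' = y'.
The Euler-Lagrange equation d/dx(∂L/∂y') − ∂L/∂y = 0 reduces to
    y'' − 16 y = 0.
Its general solution is
    y(x) = A e^(4x) + B e^(−4x),
with A, B fixed by the endpoint conditions.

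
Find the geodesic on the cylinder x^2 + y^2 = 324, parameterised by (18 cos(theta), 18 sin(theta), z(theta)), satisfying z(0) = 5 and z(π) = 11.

Parameterise the cylinder of radius R = 18 as
    r(θ) = (18 cos θ, 18 sin θ, z(θ)).
The arc-length element is
    ds = sqrt(324 + (dz/dθ)^2) dθ,
so the Lagrangian is L = sqrt(324 + z'^2).
L depends on z' only, not on z or θ, so ∂L/∂z = 0 and
    ∂L/∂z' = z' / sqrt(324 + z'^2).
The Euler-Lagrange equation gives
    d/dθ( z' / sqrt(324 + z'^2) ) = 0,
so z' is constant. Integrating once:
    z(θ) = a θ + b,
a helix on the cylinder (a straight line when the cylinder is unrolled). The constants a, b are determined by the endpoint conditions.
With endpoint conditions z(0) = 5 and z(π) = 11: from z(0) = b we get b = 5, and a·π + 5 = 11 gives a = 6/π, so
    z(θ) = (6/π) θ + 5.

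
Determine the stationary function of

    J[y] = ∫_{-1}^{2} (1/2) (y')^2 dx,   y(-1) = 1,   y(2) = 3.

The Lagrangian is L = (1/2) (y')^2.
Compute ∂L/∂y = 0, ∂L/∂y' = y'.
The Euler-Lagrange equation d/dx(∂L/∂y') − ∂L/∂y = 0 reduces to
    y'' = 0.
Its general solution is
    y(x) = A x + B,
with A, B fixed by the endpoint conditions.
Applying the endpoint conditions y(-1) = 1 and y(2) = 3: solve A·-1 + B = 1 and A·2 + B = 3. Subtracting gives A(2 − -1) = 3 − 1, so A = 2/3, and B = 1 − A·-1 = 5/3. Therefore
    y(x) = (2/3) x + 5/3.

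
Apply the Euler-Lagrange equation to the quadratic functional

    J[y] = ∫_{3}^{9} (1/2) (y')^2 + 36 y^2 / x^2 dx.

The Lagrangian is L = (1/2) (y')^2 + 36 y^2 / x^2.
Compute ∂L/∂y = 72y/x^2, ∂L/∂y' = y'.
The Euler-Lagrange equation d/dx(∂L/∂y') − ∂L/∂y = 0 reduces to
    y'' − 72/x^2 · y = 0  (x > 0).
Its general solution is
    y(x) = A x^9 + B x^(-8),
with A, B fixed by the endpoint conditions.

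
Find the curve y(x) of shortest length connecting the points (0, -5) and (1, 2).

Arc-length functional: J[y] = ∫ sqrt(1 + (y')^2) dx.
Lagrangian L = sqrt(1 + (y')^2) has no explicit y dependence, so ∂L/∂y = 0 and the Euler-Lagrange equation gives
    d/dx( y' / sqrt(1 + (y')^2) ) = 0  ⇒  y' / sqrt(1 + (y')^2) = const.
Hence y' is constant, so y(x) is affine.
Fitting the endpoints (0, -5) and (1, 2):
    slope m = (2 − (-5)) / (1 − 0) = 7,
    intercept c = (-5) − m·0 = -5.
Extremal: y(x) = 7 x - 5.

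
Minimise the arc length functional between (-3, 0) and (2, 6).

Arc-length functional: J[y] = ∫ sqrt(1 + (y')^2) dx.
Lagrangian L = sqrt(1 + (y')^2) has no explicit y dependence, so ∂L/∂y = 0 and the Euler-Lagrange equation gives
    d/dx( y' / sqrt(1 + (y')^2) ) = 0  ⇒  y' / sqrt(1 + (y')^2) = const.
Hence y' is constant, so y(x) is affine.
Fitting the endpoints (-3, 0) and (2, 6):
    slope m = (6 − 0) / (2 − (-3)) = 6/5,
    intercept c = 0 − m·(-3) = 18/5.
Extremal: y(x) = (6/5) x + 18/5.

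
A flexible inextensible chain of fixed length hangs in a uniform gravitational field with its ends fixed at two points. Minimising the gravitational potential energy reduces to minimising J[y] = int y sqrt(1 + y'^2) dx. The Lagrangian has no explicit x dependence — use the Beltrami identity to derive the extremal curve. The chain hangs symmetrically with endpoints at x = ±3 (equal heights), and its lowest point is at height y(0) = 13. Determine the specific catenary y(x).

The Lagrangian L(y, y') = y sqrt(1 + y'^2) has no explicit x dependence, so the Beltrami identity applies:
    L − y' ∂L/∂y' = C.
Compute ∂L/∂y' = y · y' / sqrt(1 + y'^2). Then
    L − y' ∂L/∂y'
    = y sqrt(1 + y'^2) − y · y'^2 / sqrt(1 + y'^2)
    = y (1 + y'^2 − y'^2) / sqrt(1 + y'^2)
    = y / sqrt(1 + y'^2) = C.
Squaring gives y^2 = C^2 (1 + y'^2), i.e.
    y'^2 = y^2 / C^2 − 1.
Separating variables,
    dy / sqrt(y^2 − C^2) = dx / C,
and integrating gives arccosh(y / C) = (x − a)/C, so
    y(x) = C cosh((x − a)/C),
the catenary. The constants C and a are fixed by the two endpoint conditions (and, for the hanging-chain problem, the length constraint selects C).
Now fit the given data. The endpoints x = ±3 are symmetric at equal height, so the catenary is even about its minimum: a = 0 and y(x) = C cosh(x/C). The lowest point is y(0) = C cosh(0) = C, and we are told y(0) = 13, so C = 13. Therefore
    y(x) = 13 cosh(x/13),
and at the endpoints
    y(±3) = 13 cosh(3/13).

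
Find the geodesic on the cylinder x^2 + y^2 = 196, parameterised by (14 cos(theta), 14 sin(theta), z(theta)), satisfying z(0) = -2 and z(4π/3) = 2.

Parameterise the cylinder of radius R = 14 as
    r(θ) = (14 cos θ, 14 sin θ, z(θ)).
The arc-length element is
    ds = sqrt(196 + (dz/dθ)^2) dθ,
so the Lagrangian is L = sqrt(196 + z'^2).
L depends on z' only, not on z or θ, so ∂L/∂z = 0 and
    ∂L/∂z' = z' / sqrt(196 + z'^2).
The Euler-Lagrange equation gives
    d/dθ( z' / sqrt(196 + z'^2) ) = 0,
so z' is constant. Integrating once:
    z(θ) = a θ + b,
a helix on the cylinder (a straight line when the cylinder is unrolled). The constants a, b are determined by the endpoint conditions.
With endpoint conditions z(0) = -2 and z(4π/3) = 2: from z(0) = b we get b = -2, and a·4π/3 + -2 = 2 gives a = 3/π, so
    z(θ) = (3/π) θ − 2.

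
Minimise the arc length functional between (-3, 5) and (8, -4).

Arc-length functional: J[y] = ∫ sqrt(1 + (y')^2) dx.
Lagrangian L = sqrt(1 + (y')^2) has no explicit y dependence, so ∂L/∂y = 0 and the Euler-Lagrange equation gives
    d/dx( y' / sqrt(1 + (y')^2) ) = 0  ⇒  y' / sqrt(1 + (y')^2) = const.
Hence y' is constant, so y(x) is affine.
Fitting the endpoints (-3, 5) and (8, -4):
    slope m = ((-4) − 5) / (8 − (-3)) = -9/11,
    intercept c = 5 − m·(-3) = 28/11.
Extremal: y(x) = (-9/11) x + 28/11.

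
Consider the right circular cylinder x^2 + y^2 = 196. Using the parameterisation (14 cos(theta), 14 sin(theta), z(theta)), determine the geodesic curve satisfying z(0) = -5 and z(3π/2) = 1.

Parameterise the cylinder of radius R = 14 as
    r(θ) = (14 cos θ, 14 sin θ, z(θ)).
The arc-length element is
    ds = sqrt(196 + (dz/dθ)^2) dθ,
so the Lagrangian is L = sqrt(196 + z'^2).
L depends on z' only, not on z or θ, so ∂L/∂z = 0 and
    ∂L/∂z' = z' / sqrt(196 + z'^2).
The Euler-Lagrange equation gives
    d/dθ( z' / sqrt(196 + z'^2) ) = 0,
so z' is constant. Integrating once:
    z(θ) = a θ + b,
a helix on the cylinder (a straight line when the cylinder is unrolled). The constants a, b are determined by the endpoint conditions.
With endpoint conditions z(0) = -5 and z(3π/2) = 1: from z(0) = b we get b = -5, and a·3π/2 + -5 = 1 gives a = 4/π, so
    z(θ) = (4/π) θ − 5.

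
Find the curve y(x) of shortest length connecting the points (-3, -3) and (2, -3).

Arc-length functional: J[y] = ∫ sqrt(1 + (y')^2) dx.
Lagrangian L = sqrt(1 + (y')^2) has no explicit y dependence, so ∂L/∂y = 0 and the Euler-Lagrange equation gives
    d/dx( y' / sqrt(1 + (y')^2) ) = 0  ⇒  y' / sqrt(1 + (y')^2) = const.
Hence y' is constant, so y(x) is affine.
Fitting the endpoints (-3, -3) and (2, -3):
    slope m = ((-3) − (-3)) / (2 − (-3)) = 0,
    intercept c = (-3) − m·(-3) = -3.
Extremal: y(x) = -3.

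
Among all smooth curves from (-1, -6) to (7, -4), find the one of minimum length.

Arc-length functional: J[y] = ∫ sqrt(1 + (y')^2) dx.
Lagrangian L = sqrt(1 + (y')^2) has no explicit y dependence, so ∂L/∂y = 0 and the Euler-Lagrange equation gives
    d/dx( y' / sqrt(1 + (y')^2) ) = 0  ⇒  y' / sqrt(1 + (y')^2) = const.
Hence y' is constant, so y(x) is affine.
Fitting the endpoints (-1, -6) and (7, -4):
    slope m = ((-4) − (-6)) / (7 − (-1)) = 1/4,
    intercept c = (-6) − m·(-1) = -23/4.
Extremal: y(x) = (1/4) x - 23/4.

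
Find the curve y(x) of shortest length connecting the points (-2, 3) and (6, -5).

Arc-length functional: J[y] = ∫ sqrt(1 + (y')^2) dx.
Lagrangian L = sqrt(1 + (y')^2) has no explicit y dependence, so ∂L/∂y = 0 and the Euler-Lagrange equation gives
    d/dx( y' / sqrt(1 + (y')^2) ) = 0  ⇒  y' / sqrt(1 + (y')^2) = const.
Hence y' is constant, so y(x) is affine.
Fitting the endpoints (-2, 3) and (6, -5):
    slope m = ((-5) − 3) / (6 − (-2)) = -1,
    intercept c = 3 − m·(-2) = 1.
Extremal: y(x) = -x + 1.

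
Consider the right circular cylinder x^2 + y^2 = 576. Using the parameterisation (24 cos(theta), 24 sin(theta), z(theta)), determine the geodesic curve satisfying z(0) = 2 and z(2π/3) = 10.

Parameterise the cylinder of radius R = 24 as
    r(θ) = (24 cos θ, 24 sin θ, z(θ)).
The arc-length element is
    ds = sqrt(576 + (dz/dθ)^2) dθ,
so the Lagrangian is L = sqrt(576 + z'^2).
L depends on z' only, not on z or θ, so ∂L/∂z = 0 and
    ∂L/∂z' = z' / sqrt(576 + z'^2).
The Euler-Lagrange equation gives
    d/dθ( z' / sqrt(576 + z'^2) ) = 0,
so z' is constant. Integrating once:
    z(θ) = a θ + b,
a helix on the cylinder (a straight line when the cylinder is unrolled). The constants a, b are determined by the endpoint conditions.
With endpoint conditions z(0) = 2 and z(2π/3) = 10: from z(0) = b we get b = 2, and a·2π/3 + 2 = 10 gives a = 12/π, so
    z(θ) = (12/π) θ + 2.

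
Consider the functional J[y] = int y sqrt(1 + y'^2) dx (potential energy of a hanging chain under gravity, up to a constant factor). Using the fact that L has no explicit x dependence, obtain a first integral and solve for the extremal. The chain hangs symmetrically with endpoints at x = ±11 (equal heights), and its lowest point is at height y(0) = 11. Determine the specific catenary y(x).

The Lagrangian L(y, y') = y sqrt(1 + y'^2) has no explicit x dependence, so the Beltrami identity applies:
    L − y' ∂L/∂y' = C.
Compute ∂L/∂y' = y · y' / sqrt(1 + y'^2). Then
    L − y' ∂L/∂y'
    = y sqrt(1 + y'^2) − y · y'^2 / sqrt(1 + y'^2)
    = y (1 + y'^2 − y'^2) / sqrt(1 + y'^2)
    = y / sqrt(1 + y'^2) = C.
Squaring gives y^2 = C^2 (1 + y'^2), i.e.
    y'^2 = y^2 / C^2 − 1.
Separating variables,
    dy / sqrt(y^2 − C^2) = dx / C,
and integrating gives arccosh(y / C) = (x − a)/C, so
    y(x) = C cosh((x − a)/C),
the catenary. The constants C and a are fixed by the two endpoint conditions (and, for the hanging-chain problem, the length constraint selects C).
Now fit the given data. The endpoints x = ±11 are symmetric at equal height, so the catenary is even about its minimum: a = 0 and y(x) = C cosh(x/C). The lowest point is y(0) = C cosh(0) = C, and we are told y(0) = 11, so C = 11. Therefore
    y(x) = 11 cosh(x/11),
and at the endpoints
    y(±11) = 11 cosh(11/11).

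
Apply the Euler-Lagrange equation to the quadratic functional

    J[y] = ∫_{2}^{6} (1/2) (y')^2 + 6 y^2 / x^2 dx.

The Lagrangian is L = (1/2) (y')^2 + 6 y^2 / x^2.
Compute ∂L/∂y = 12y/x^2, ∂L/∂y' = y'.
The Euler-Lagrange equation d/dx(∂L/∂y') − ∂L/∂y = 0 reduces to
    y'' − 12/x^2 · y = 0  (x > 0).
Its general solution is
    y(x) = A x^4 + B x^(-3),
with A, B fixed by the endpoint conditions.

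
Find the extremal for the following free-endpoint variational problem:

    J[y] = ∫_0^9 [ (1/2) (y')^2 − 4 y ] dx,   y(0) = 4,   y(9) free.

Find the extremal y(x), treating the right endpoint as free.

The Lagrangian L = (1/2) (y')^2 − 4 y gives
    ∂L/∂y = −4,   ∂L/∂y' = y'.
Euler-Lagrange: d/dx(y') − (−4) = 0, i.e. y'' + 4 = 0, so
    y(x) = −(4/2) x^2 + C1 x + C2.
Fixed left endpoint y(0) = 4 ⇒ C2 = 4.
The right endpoint x = 9 is free, so the natural (transversality) condition is ∂L/∂y' |_{x=9} = 0, i.e. y'(9) = 0.
Compute y'(x) = −4 x + C1, so y'(9) = −36 + C1 = 0 ⇒ C1 = 36.
Therefore the extremal is
    y(x) = −2 x^2 + 36 x + 4.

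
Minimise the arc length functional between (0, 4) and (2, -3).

Arc-length functional: J[y] = ∫ sqrt(1 + (y')^2) dx.
Lagrangian L = sqrt(1 + (y')^2) has no explicit y dependence, so ∂L/∂y = 0 and the Euler-Lagrange equation gives
    d/dx( y' / sqrt(1 + (y')^2) ) = 0  ⇒  y' / sqrt(1 + (y')^2) = const.
Hence y' is constant, so y(x) is affine.
Fitting the endpoints (0, 4) and (2, -3):
    slope m = ((-3) − 4) / (2 − 0) = -7/2,
    intercept c = 4 − m·0 = 4.
Extremal: y(x) = (-7/2) x + 4.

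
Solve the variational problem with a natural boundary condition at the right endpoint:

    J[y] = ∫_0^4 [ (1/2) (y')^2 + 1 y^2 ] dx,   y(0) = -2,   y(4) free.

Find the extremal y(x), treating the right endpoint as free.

The Lagrangian L = (1/2) (y')^2 + 1 y^2 gives
    ∂L/∂y = 2 y,   ∂L/∂y' = y'.
Euler-Lagrange: y'' − 2 y = 0.
With k = sqrt(2), the general solution is
    y(x) = A cosh(sqrt(2) x) + B sinh(sqrt(2) x).
Fixed left endpoint y(0) = -2 ⇒ A = -2.
The right endpoint x = 4 is free, so the natural (transversality) condition is ∂L/∂y' |_{x=4} = 0, i.e. y'(4) = 0.
Compute y'(x) = A k sinh(k x) + B k cosh(k x), so
    y'(4) = A k sinh(k·4) + B k cosh(k·4) = 0
    ⇒ B = −A tanh(k·4) = 2 tanh(sqrt(2)·4).
Therefore the extremal is
    y(x) = −2 cosh(sqrt(2) x) + 2 tanh(sqrt(2)·4) sinh(sqrt(2) x).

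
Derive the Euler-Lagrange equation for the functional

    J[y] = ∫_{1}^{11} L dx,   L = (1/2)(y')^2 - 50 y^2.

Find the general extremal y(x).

The Lagrangian is L = (1/2)(y')^2 - 50 y^2.
∂L/∂y = -100y.
∂L/∂y' = y'.
The Euler-Lagrange equation d/dx(∂L/∂y') − ∂L/∂y = 0 becomes:
    y'' + 100 y = 0
General solution: y(x) = A sin(10x) + B cos(10x), where A and B are arbitrary constants fixed by the endpoint conditions.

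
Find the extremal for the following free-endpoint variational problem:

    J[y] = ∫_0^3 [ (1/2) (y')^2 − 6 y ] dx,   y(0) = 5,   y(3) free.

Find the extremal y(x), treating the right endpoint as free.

The Lagrangian L = (1/2) (y')^2 − 6 y gives
    ∂L/∂y = −6,   ∂L/∂y' = y'.
Euler-Lagrange: d/dx(y') − (−6) = 0, i.e. y'' + 6 = 0, so
    y(x) = −(6/2) x^2 + C1 x + C2.
Fixed left endpoint y(0) = 5 ⇒ C2 = 5.
The right endpoint x = 3 is free, so the natural (transversality) condition is ∂L/∂y' |_{x=3} = 0, i.e. y'(3) = 0.
Compute y'(x) = −6 x + C1, so y'(3) = −18 + C1 = 0 ⇒ C1 = 18.
Therefore the extremal is
    y(x) = −3 x^2 + 18 x + 5.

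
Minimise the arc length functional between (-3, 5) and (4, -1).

Arc-length functional: J[y] = ∫ sqrt(1 + (y')^2) dx.
Lagrangian L = sqrt(1 + (y')^2) has no explicit y dependence, so ∂L/∂y = 0 and the Euler-Lagrange equation gives
    d/dx( y' / sqrt(1 + (y')^2) ) = 0  ⇒  y' / sqrt(1 + (y')^2) = const.
Hence y' is constant, so y(x) is affine.
Fitting the endpoints (-3, 5) and (4, -1):
    slope m = ((-1) − 5) / (4 − (-3)) = -6/7,
    intercept c = 5 − m·(-3) = 17/7.
Extremal: y(x) = (-6/7) x + 17/7.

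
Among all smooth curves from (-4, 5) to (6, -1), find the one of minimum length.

Arc-length functional: J[y] = ∫ sqrt(1 + (y')^2) dx.
Lagrangian L = sqrt(1 + (y')^2) has no explicit y dependence, so ∂L/∂y = 0 and the Euler-Lagrange equation gives
    d/dx( y' / sqrt(1 + (y')^2) ) = 0  ⇒  y' / sqrt(1 + (y')^2) = const.
Hence y' is constant, so y(x) is affine.
Fitting the endpoints (-4, 5) and (6, -1):
    slope m = ((-1) − 5) / (6 − (-4)) = -3/5,
    intercept c = 5 − m·(-4) = 13/5.
Extremal: y(x) = (-3/5) x + 13/5.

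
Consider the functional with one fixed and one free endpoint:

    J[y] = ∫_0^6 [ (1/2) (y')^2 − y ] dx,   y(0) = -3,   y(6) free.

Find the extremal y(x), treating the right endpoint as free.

The Lagrangian L = (1/2) (y')^2 − y gives
    ∂L/∂y = −1,   ∂L/∂y' = y'.
Euler-Lagrange: d/dx(y') − (−1) = 0, i.e. y'' + 1 = 0, so
    y(x) = −(1/2) x^2 + C1 x + C2.
Fixed left endpoint y(0) = -3 ⇒ C2 = -3.
The right endpoint x = 6 is free, so the natural (transversality) condition is ∂L/∂y' |_{x=6} = 0, i.e. y'(6) = 0.
Compute y'(x) = −1 x + C1, so y'(6) = −6 + C1 = 0 ⇒ C1 = 6.
Therefore the extremal is
    y(x) = −x^2/2 + 6 x − 3.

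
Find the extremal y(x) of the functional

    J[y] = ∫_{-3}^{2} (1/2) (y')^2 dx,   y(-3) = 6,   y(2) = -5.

The Lagrangian is L = (1/2) (y')^2.
Compute ∂L/∂y = 0, ∂L/∂y' = y'.
The Euler-Lagrange equation d/dx(∂L/∂y') − ∂L/∂y = 0 reduces to
    y'' = 0.
Its general solution is
    y(x) = A x + B,
with A, B fixed by the endpoint conditions.
Applying the endpoint conditions y(-3) = 6 and y(2) = -5: solve A·-3 + B = 6 and A·2 + B = -5. Subtracting gives A(2 − -3) = -5 − 6, so A = -11/5, and B = 6 − A·-3 = -3/5. Therefore
    y(x) = (-11/5) x - 3/5.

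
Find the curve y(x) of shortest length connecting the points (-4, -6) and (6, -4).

Arc-length functional: J[y] = ∫ sqrt(1 + (y')^2) dx.
Lagrangian L = sqrt(1 + (y')^2) has no explicit y dependence, so ∂L/∂y = 0 and the Euler-Lagrange equation gives
    d/dx( y' / sqrt(1 + (y')^2) ) = 0  ⇒  y' / sqrt(1 + (y')^2) = const.
Hence y' is constant, so y(x) is affine.
Fitting the endpoints (-4, -6) and (6, -4):
    slope m = ((-4) − (-6)) / (6 − (-4)) = 1/5,
    intercept c = (-6) − m·(-4) = -26/5.
Extremal: y(x) = (1/5) x - 26/5.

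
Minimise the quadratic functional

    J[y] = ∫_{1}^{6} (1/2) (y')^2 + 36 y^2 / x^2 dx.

The Lagrangian is L = (1/2) (y')^2 + 36 y^2 / x^2.
Compute ∂L/∂y = 72y/x^2, ∂L/∂y' = y'.
The Euler-Lagrange equation d/dx(∂L/∂y') − ∂L/∂y = 0 reduces to
    y'' − 72/x^2 · y = 0  (x > 0).
Its general solution is
    y(x) = A x^9 + B x^(-8),
with A, B fixed by the endpoint conditions.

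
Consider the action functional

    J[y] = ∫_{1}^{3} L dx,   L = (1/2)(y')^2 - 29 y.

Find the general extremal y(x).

The Lagrangian is L = (1/2)(y')^2 - 29 y.
∂L/∂y = -29.
∂L/∂y' = y'.
The Euler-Lagrange equation d/dx(∂L/∂y') − ∂L/∂y = 0 becomes:
    y'' + 29 = 0
General solution: y(x) = -(29/2) x^2 + A x + B, where A and B are arbitrary constants fixed by the endpoint conditions.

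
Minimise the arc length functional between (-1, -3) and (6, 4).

Arc-length functional: J[y] = ∫ sqrt(1 + (y')^2) dx.
Lagrangian L = sqrt(1 + (y')^2) has no explicit y dependence, so ∂L/∂y = 0 and the Euler-Lagrange equation gives
    d/dx( y' / sqrt(1 + (y')^2) ) = 0  ⇒  y' / sqrt(1 + (y')^2) = const.
Hence y' is constant, so y(x) is affine.
Fitting the endpoints (-1, -3) and (6, 4):
    slope m = (4 − (-3)) / (6 − (-1)) = 1,
    intercept c = (-3) − m·(-1) = -2.
Extremal: y(x) = x - 2.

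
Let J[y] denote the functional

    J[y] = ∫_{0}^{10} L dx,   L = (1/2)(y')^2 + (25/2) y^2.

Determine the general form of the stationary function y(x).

The Lagrangian is L = (1/2)(y')^2 + (25/2) y^2.
∂L/∂y = 25y.
∂L/∂y' = y'.
The Euler-Lagrange equation d/dx(∂L/∂y') − ∂L/∂y = 0 becomes:
    y'' - 25 y = 0
General solution: y(x) = A e^(5x) + B e^(-5x), where A and B are arbitrary constants fixed by the endpoint conditions.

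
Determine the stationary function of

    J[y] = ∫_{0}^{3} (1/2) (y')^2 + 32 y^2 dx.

The Lagrangian is L = (1/2) (y')^2 + 32 y^2.
Compute ∂L/∂y = 64y, ∂L/∂y' = y'.
The Euler-Lagrange equation d/dx(∂L/∂y') − ∂L/∂y = 0 reduces to
    y'' − 64 y = 0.
Its general solution is
    y(x) = A e^(8x) + B e^(−8x),
with A, B fixed by the endpoint conditions.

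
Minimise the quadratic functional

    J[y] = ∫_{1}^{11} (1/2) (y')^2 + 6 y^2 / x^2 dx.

The Lagrangian is L = (1/2) (y')^2 + 6 y^2 / x^2.
Compute ∂L/∂y = 12y/x^2, ∂L/∂y' = y'.
The Euler-Lagrange equation d/dx(∂L/∂y') − ∂L/∂y = 0 reduces to
    y'' − 12/x^2 · y = 0  (x > 0).
Its general solution is
    y(x) = A x^4 + B x^(-3),
with A, B fixed by the endpoint conditions.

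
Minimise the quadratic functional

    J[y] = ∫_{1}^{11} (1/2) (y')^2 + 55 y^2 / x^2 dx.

The Lagrangian is L = (1/2) (y')^2 + 55 y^2 / x^2.
Compute ∂L/∂y = 110y/x^2, ∂L/∂y' = y'.
The Euler-Lagrange equation d/dx(∂L/∂y') − ∂L/∂y = 0 reduces to
    y'' − 110/x^2 · y = 0  (x > 0).
Its general solution is
    y(x) = A x^11 + B x^(-10),
with A, B fixed by the endpoint conditions.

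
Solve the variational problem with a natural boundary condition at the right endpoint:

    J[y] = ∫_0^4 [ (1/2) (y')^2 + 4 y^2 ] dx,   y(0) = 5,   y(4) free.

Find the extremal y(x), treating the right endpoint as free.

The Lagrangian L = (1/2) (y')^2 + 4 y^2 gives
    ∂L/∂y = 8 y,   ∂L/∂y' = y'.
Euler-Lagrange: y'' − 8 y = 0.
With k = sqrt(8), the general solution is
    y(x) = A cosh(sqrt(8) x) + B sinh(sqrt(8) x).
Fixed left endpoint y(0) = 5 ⇒ A = 5.
The right endpoint x = 4 is free, so the natural (transversality) condition is ∂L/∂y' |_{x=4} = 0, i.e. y'(4) = 0.
Compute y'(x) = A k sinh(k x) + B k cosh(k x), so
    y'(4) = A k sinh(k·4) + B k cosh(k·4) = 0
    ⇒ B = −A tanh(k·4) = − 5 tanh(sqrt(8)·4).
Therefore the extremal is
    y(x) = 5 cosh(sqrt(8) x) − 5 tanh(sqrt(8)·4) sinh(sqrt(8) x).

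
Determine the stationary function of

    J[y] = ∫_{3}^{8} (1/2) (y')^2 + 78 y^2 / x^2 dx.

The Lagrangian is L = (1/2) (y')^2 + 78 y^2 / x^2.
Compute ∂L/∂y = 156y/x^2, ∂L/∂y' = y'.
The Euler-Lagrange equation d/dx(∂L/∂y') − ∂L/∂y = 0 reduces to
    y'' − 156/x^2 · y = 0  (x > 0).
Its general solution is
    y(x) = A x^13 + B x^(-12),
with A, B fixed by the endpoint conditions.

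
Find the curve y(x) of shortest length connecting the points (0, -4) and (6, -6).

Arc-length functional: J[y] = ∫ sqrt(1 + (y')^2) dx.
Lagrangian L = sqrt(1 + (y')^2) has no explicit y dependence, so ∂L/∂y = 0 and the Euler-Lagrange equation gives
    d/dx( y' / sqrt(1 + (y')^2) ) = 0  ⇒  y' / sqrt(1 + (y')^2) = const.
Hence y' is constant, so y(x) is affine.
Fitting the endpoints (0, -4) and (6, -6):
    slope m = ((-6) − (-4)) / (6 − 0) = -1/3,
    intercept c = (-4) − m·0 = -4.
Extremal: y(x) = (-1/3) x - 4.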